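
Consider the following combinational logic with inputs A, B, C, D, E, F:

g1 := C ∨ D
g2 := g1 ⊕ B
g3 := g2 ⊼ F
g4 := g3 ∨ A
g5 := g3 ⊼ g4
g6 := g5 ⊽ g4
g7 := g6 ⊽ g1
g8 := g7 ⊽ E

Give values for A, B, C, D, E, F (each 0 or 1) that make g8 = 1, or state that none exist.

A=0 B=1 C=0 D=1 E=0 F=0

Check with A=0 B=1 C=0 D=1 E=0 F=0:
g1 = C ∨ D = 0 ∨ 1 = 1
g2 = g1 ⊕ B = 1 ⊕ 1 = 0
g3 = g2 ⊼ F = 0 ⊼ 0 = 1
g4 = g3 ∨ A = 1 ∨ 0 = 1
g5 = g3 ⊼ g4 = 1 ⊼ 1 = 0
g6 = g5 ⊽ g4 = 0 ⊽ 1 = 0
g7 = g6 ⊽ g1 = 0 ⊽ 1 = 0
g8 = g7 ⊽ E = 0 ⊽ 0 = 1
So g8 = 1 as required.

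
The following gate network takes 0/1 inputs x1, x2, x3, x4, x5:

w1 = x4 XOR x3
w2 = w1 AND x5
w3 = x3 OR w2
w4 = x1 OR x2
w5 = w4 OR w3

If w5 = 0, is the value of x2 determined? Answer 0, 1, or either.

w5 = w4 OR w3 must be 0, so both w4 = 0 and w3 = 0.
w4 = x1 OR x2 must be 0, so both x1 = 0 and x2 = 0.
Every assignment with w5 = 0 has x2 = 0; there are 3 such assignment(s).
  x1=0, x2=0, x3=0, x4=0, x5=0
  x1=0, x2=0, x3=0, x4=0, x5=1
  x1=0, x2=0, x3=0, x4=1, x5=0

0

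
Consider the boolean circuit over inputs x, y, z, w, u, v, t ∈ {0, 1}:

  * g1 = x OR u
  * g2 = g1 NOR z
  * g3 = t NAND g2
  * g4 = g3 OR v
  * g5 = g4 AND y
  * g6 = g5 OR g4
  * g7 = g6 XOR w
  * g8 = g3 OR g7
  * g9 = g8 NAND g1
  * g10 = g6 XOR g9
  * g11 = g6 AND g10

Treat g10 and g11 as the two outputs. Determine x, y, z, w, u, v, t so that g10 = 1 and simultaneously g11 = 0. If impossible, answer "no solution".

x=0 y=0 z=0 w=1 u=0 v=0 t=1

Check with x=0 y=0 z=0 w=1 u=0 v=0 t=1:
g1 = x OR u = 0 OR 0 = 0
g2 = g1 NOR z = 0 NOR 0 = 1
g3 = t NAND g2 = 1 NAND 1 = 0
g4 = g3 OR v = 0 OR 0 = 0
g5 = g4 AND y = 0 AND 0 = 0
g6 = g5 OR g4 = 0 OR 0 = 0
g7 = g6 XOR w = 0 XOR 1 = 1
g8 = g3 OR g7 = 0 OR 1 = 1
g9 = g8 NAND g1 = 1 NAND 0 = 1
g10 = g6 XOR g9 = 0 XOR 1 = 1
g11 = g6 AND g10 = 0 AND 1 = 0
So g10 = 1 and g11 = 0.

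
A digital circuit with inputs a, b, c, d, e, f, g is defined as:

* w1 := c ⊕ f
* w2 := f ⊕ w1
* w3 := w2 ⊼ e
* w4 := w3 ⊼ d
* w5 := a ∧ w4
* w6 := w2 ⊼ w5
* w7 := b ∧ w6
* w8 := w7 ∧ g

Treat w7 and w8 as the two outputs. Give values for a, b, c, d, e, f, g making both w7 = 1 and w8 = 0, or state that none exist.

a=0, b=1, c=1, d=0, e=1, f=0, g=0

Check with a=0, b=1, c=1, d=0, e=1, f=0, g=0:
w1 = c ⊕ f = 1 ⊕ 0 = 1
w2 = f ⊕ w1 = 0 ⊕ 1 = 1
w3 = w2 ⊼ e = 1 ⊼ 1 = 0
w4 = w3 ⊼ d = 0 ⊼ 0 = 1
w5 = a ∧ w4 = 0 ∧ 1 = 0
w6 = w2 ⊼ w5 = 1 ⊼ 0 = 1
w7 = b ∧ w6 = 1 ∧ 1 = 1
w8 = w7 ∧ g = 1 ∧ 0 = 0
So w7 = 1 and w8 = 0.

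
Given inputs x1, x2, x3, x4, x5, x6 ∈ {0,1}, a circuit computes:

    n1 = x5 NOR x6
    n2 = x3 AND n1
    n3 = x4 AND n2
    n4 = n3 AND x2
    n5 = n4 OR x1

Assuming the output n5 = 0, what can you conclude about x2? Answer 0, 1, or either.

Both values of x2 occur among assignments with n5 = 0:
  x2=0: x1=0, x2=0, x3=0, x4=0, x5=0, x6=0
  x2=1: x1=0, x2=1, x3=0, x4=0, x5=0, x6=0

either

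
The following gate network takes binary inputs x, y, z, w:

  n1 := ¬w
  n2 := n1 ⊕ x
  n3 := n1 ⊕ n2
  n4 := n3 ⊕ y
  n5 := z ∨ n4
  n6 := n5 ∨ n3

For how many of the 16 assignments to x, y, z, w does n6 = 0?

n6 = n5 ∨ n3 must be 0, so both n5 = 0 and n3 = 0.
n5 = z ∨ n4 must be 0, so both z = 0 and n4 = 0.
n3 = n1 ⊕ n2 must be 0, so n1 and n2 are equal.
Satisfying assignments:
  x=0, y=0, z=0, w=0
  x=0, y=0, z=0, w=1

2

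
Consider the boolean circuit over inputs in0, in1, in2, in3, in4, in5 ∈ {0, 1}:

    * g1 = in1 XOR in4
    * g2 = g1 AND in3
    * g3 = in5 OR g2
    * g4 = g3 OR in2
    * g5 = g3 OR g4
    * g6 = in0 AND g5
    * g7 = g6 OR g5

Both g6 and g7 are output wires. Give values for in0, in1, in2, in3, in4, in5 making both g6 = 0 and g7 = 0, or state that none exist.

in0=0, in1=1, in2=0, in3=0, in4=1, in5=0

Check with in0=0, in1=1, in2=0, in3=0, in4=1, in5=0:
g1 = in1 XOR in4 = 1 XOR 1 = 0
g2 = g1 AND in3 = 0 AND 0 = 0
g3 = in5 OR g2 = 0 OR 0 = 0
g4 = g3 OR in2 = 0 OR 0 = 0
g5 = g3 OR g4 = 0 OR 0 = 0
g6 = in0 AND g5 = 0 AND 0 = 0
g7 = g6 OR g5 = 0 OR 0 = 0
So g6 = 0 and g7 = 0.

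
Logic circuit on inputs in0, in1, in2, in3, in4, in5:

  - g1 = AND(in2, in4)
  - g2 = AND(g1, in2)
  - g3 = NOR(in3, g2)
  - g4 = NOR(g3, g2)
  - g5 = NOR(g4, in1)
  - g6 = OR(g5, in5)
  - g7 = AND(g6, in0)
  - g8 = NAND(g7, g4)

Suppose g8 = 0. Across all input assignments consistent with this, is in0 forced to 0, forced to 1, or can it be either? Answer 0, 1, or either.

g8 = NAND(g7, g4) must be 0, so both g7 = 1 and g4 = 1.
g7 = AND(g6, in0) must be 1, so both g6 = 1 and in0 = 1.
g4 = NOR(g3, g2) must be 1, so both g3 = 0 and g2 = 0.
Every assignment with g8 = 0 has in0 = 1; there are 6 such assignment(s).

1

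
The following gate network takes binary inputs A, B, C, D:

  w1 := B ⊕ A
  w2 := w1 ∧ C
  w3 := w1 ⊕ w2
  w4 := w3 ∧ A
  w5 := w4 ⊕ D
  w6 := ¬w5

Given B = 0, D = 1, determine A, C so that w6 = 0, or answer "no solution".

A=0 C=0

Check with B = 0, D = 1 and A=0, C=0:
w1 = B ⊕ A = 0 ⊕ 0 = 0
w2 = w1 ∧ C = 0 ∧ 0 = 0
w3 = w1 ⊕ w2 = 0 ⊕ 0 = 0
w4 = w3 ∧ A = 0 ∧ 0 = 0
w5 = w4 ⊕ D = 0 ⊕ 1 = 1
w6 = ¬w5 = ¬1 = 0
So w6 = 0.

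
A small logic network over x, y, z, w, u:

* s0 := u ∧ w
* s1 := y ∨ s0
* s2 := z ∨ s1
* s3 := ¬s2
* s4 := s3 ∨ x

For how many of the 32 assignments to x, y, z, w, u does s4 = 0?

13

s4 = s3 ∨ x must be 0, so both s3 = 0 and x = 0.
s3 = ¬s2 must be 0, so s2 = 1.
Enumerating the 32 input combinations, 13 give s4 = 0 and 19 give s4 = 1.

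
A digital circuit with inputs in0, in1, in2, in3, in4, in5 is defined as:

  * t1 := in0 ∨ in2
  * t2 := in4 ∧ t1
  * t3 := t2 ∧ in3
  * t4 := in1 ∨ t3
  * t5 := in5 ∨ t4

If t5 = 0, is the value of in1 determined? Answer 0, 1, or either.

0

t5 = in5 ∨ t4 must be 0, so both in5 = 0 and t4 = 0.
t4 = in1 ∨ t3 must be 0, so both in1 = 0 and t3 = 0.
Every assignment with t5 = 0 has in1 = 0; there are 13 such assignment(s).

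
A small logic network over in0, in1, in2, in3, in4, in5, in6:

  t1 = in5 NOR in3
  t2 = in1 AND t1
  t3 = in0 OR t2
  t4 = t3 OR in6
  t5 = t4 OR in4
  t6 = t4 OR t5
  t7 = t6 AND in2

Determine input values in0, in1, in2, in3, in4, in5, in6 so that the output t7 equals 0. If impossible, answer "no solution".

in0=1, in1=1, in2=0, in3=1, in4=0, in5=1, in6=1

Check with in0=1, in1=1, in2=0, in3=1, in4=0, in5=1, in6=1:
t1 = in5 NOR in3 = 1 NOR 1 = 0
t2 = in1 AND t1 = 1 AND 0 = 0
t3 = in0 OR t2 = 1 OR 0 = 1
t4 = t3 OR in6 = 1 OR 1 = 1
t5 = t4 OR in4 = 1 OR 0 = 1
t6 = t4 OR t5 = 1 OR 1 = 1
t7 = t6 AND in2 = 1 AND 0 = 0
So t7 = 0 as required.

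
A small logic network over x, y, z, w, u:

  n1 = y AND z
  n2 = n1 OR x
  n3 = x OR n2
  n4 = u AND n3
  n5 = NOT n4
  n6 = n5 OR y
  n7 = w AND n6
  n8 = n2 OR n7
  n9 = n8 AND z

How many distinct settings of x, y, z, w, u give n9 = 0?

n9 = n8 AND z must be 0, so at least one of n8, z is 0.
Enumerating the 32 input combinations, 18 give n9 = 0 and 14 give n9 = 1.

18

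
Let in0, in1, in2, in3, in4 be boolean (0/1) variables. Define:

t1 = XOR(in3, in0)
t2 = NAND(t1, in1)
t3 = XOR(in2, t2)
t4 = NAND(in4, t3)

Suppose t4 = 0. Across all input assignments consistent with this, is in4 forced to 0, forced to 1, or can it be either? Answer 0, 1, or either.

1

t4 = NAND(in4, t3) must be 0, so both in4 = 1 and t3 = 1.
t3 = XOR(in2, t2) must be 1, so in2 and t2 differ.
Every assignment with t4 = 0 has in4 = 1; there are 8 such assignment(s).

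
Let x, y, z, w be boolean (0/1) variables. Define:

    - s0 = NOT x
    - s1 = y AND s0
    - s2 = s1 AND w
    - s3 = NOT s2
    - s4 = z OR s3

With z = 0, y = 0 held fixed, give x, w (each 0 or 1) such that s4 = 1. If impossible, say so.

x=0 w=1

Check with z = 0, y = 0 and x=0, w=1:
s0 = NOT x = NOT 0 = 1
s1 = y AND s0 = 0 AND 1 = 0
s2 = s1 AND w = 0 AND 1 = 0
s3 = NOT s2 = NOT 0 = 1
s4 = z OR s3 = 0 OR 1 = 1
So s4 = 1.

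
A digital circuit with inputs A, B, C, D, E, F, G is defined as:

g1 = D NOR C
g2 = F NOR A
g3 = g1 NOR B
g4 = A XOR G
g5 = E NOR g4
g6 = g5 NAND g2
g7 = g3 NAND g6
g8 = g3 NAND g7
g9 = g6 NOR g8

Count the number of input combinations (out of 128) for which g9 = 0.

125

g9 = g6 NOR g8 must be 0, so at least one of g6, g8 is 1.
Enumerating the 128 input combinations, 125 give g9 = 0 and 3 give g9 = 1.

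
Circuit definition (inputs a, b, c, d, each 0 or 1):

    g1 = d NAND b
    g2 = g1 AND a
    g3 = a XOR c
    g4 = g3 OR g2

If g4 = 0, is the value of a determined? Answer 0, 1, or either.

either

Both values of a occur among assignments with g4 = 0:
  a=0: a=0, b=0, c=0, d=0
  a=1: a=1, b=1, c=1, d=1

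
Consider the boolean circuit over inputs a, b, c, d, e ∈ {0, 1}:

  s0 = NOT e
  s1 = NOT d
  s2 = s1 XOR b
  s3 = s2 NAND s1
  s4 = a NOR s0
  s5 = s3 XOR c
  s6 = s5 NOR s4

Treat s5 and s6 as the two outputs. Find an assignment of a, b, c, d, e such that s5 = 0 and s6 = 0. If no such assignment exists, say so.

Check with a=0, b=1, c=1, d=1, e=1:
s0 = NOT e = NOT 1 = 0
s1 = NOT d = NOT 1 = 0
s2 = s1 XOR b = 0 XOR 1 = 1
s3 = s2 NAND s1 = 1 NAND 0 = 1
s4 = a NOR s0 = 0 NOR 0 = 1
s5 = s3 XOR c = 1 XOR 1 = 0
s6 = s5 NOR s4 = 0 NOR 1 = 0
So s5 = 0 and s6 = 0.

a=0, b=1, c=1, d=1, e=1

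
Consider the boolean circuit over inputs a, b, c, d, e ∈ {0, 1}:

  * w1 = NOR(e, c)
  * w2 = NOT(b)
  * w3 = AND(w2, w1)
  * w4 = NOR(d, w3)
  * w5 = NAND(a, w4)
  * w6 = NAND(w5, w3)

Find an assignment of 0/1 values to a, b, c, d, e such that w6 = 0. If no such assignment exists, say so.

Check with a=1, b=0, c=0, d=1, e=0:
w1 = NOR(e, c) = NOR(0, 0) = 1
w2 = NOT(b) = NOT 0 = 1
w3 = AND(w2, w1) = AND(1, 1) = 1
w4 = NOR(d, w3) = NOR(1, 1) = 0
w5 = NAND(a, w4) = NAND(1, 0) = 1
w6 = NAND(w5, w3) = NAND(1, 1) = 0
So w6 = 0 as required.

a=1, b=0, c=0, d=1, e=0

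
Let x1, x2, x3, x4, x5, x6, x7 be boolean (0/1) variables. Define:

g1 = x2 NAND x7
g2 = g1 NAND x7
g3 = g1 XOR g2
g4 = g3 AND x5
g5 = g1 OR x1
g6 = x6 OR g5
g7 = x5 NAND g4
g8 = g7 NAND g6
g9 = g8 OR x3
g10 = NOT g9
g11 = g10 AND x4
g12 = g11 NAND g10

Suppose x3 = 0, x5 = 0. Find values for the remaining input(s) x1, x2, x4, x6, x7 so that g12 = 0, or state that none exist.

x1=0, x2=0, x4=1, x6=0, x7=1

g12 = g11 NAND g10 must be 0, so both g11 = 1 and g10 = 1.
Check with x3 = 0, x5 = 0 and x1=0, x2=0, x4=1, x6=0, x7=1:
g1 = x2 NAND x7 = 0 NAND 1 = 1
g2 = g1 NAND x7 = 1 NAND 1 = 0
g3 = g1 XOR g2 = 1 XOR 0 = 1
g4 = g3 AND x5 = 1 AND 0 = 0
g5 = g1 OR x1 = 1 OR 0 = 1
g6 = x6 OR g5 = 0 OR 1 = 1
g7 = x5 NAND g4 = 0 NAND 0 = 1
g8 = g7 NAND g6 = 1 NAND 1 = 0
g9 = g8 OR x3 = 0 OR 0 = 0
g10 = NOT g9 = NOT 0 = 1
g11 = g10 AND x4 = 1 AND 1 = 1
g12 = g11 NAND g10 = 1 NAND 1 = 0
So g12 = 0.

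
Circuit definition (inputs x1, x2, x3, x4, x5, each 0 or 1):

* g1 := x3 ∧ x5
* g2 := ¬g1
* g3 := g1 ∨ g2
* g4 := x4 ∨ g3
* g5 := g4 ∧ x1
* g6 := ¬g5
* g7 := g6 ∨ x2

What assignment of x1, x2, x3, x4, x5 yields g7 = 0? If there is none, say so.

g7 = g6 ∨ x2 must be 0, so both g6 = 0 and x2 = 0.
g6 = ¬g5 must be 0, so g5 = 1.
g5 = g4 ∧ x1 must be 1, so both g4 = 1 and x1 = 1.
Check with x1=1 x2=0 x3=0 x4=1 x5=0:
g1 = x3 ∧ x5 = 0 ∧ 0 = 0
g2 = ¬g1 = ¬0 = 1
g3 = g1 ∨ g2 = 0 ∨ 1 = 1
g4 = x4 ∨ g3 = 1 ∨ 1 = 1
g5 = g4 ∧ x1 = 1 ∧ 1 = 1
g6 = ¬g5 = ¬1 = 0
g7 = g6 ∨ x2 = 0 ∨ 0 = 0
So g7 = 0 as required.

x1=1 x2=0 x3=0 x4=1 x5=0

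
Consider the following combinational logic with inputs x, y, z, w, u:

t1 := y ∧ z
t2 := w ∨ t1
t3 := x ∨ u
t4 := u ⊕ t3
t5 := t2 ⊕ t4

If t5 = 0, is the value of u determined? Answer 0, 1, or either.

either

Both values of u occur among assignments with t5 = 0:
  u=0: x=0, y=0, z=0, w=0, u=0
  u=1: x=0, y=0, z=0, w=0, u=1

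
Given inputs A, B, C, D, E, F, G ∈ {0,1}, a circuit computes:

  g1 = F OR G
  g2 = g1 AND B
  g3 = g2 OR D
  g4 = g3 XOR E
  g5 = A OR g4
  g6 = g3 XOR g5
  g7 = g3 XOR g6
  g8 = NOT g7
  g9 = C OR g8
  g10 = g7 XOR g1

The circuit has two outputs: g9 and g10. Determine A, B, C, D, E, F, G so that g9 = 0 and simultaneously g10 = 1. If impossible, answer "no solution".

Check with A=0, B=1, C=0, D=0, E=1, F=0, G=0:
g1 = F OR G = 0 OR 0 = 0
g2 = g1 AND B = 0 AND 1 = 0
g3 = g2 OR D = 0 OR 0 = 0
g4 = g3 XOR E = 0 XOR 1 = 1
g5 = A OR g4 = 0 OR 1 = 1
g6 = g3 XOR g5 = 0 XOR 1 = 1
g7 = g3 XOR g6 = 0 XOR 1 = 1
g8 = NOT g7 = NOT 1 = 0
g9 = C OR g8 = 0 OR 0 = 0
g10 = g7 XOR g1 = 1 XOR 0 = 1
So g9 = 0 and g10 = 1.

A=0, B=1, C=0, D=0, E=1, F=0, G=0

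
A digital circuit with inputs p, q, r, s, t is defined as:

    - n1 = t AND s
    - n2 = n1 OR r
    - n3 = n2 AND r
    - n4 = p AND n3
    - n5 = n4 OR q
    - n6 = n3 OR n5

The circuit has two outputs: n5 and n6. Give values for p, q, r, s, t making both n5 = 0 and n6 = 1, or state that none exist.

Check with p=0, q=0, r=1, s=0, t=0:
n1 = t AND s = 0 AND 0 = 0
n2 = n1 OR r = 0 OR 1 = 1
n3 = n2 AND r = 1 AND 1 = 1
n4 = p AND n3 = 0 AND 1 = 0
n5 = n4 OR q = 0 OR 0 = 0
n6 = n3 OR n5 = 1 OR 0 = 1
So n5 = 0 and n6 = 1.

p=0, q=0, r=1, s=0, t=0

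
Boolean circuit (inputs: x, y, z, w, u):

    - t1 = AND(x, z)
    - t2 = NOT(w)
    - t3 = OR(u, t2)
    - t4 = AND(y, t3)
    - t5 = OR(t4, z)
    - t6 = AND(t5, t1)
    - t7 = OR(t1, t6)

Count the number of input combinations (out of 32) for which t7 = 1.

8

t7 = OR(t1, t6) must be 1, so at least one of t1, t6 is 1.
Enumerating the 32 input combinations, 8 give t7 = 1 and 24 give t7 = 0.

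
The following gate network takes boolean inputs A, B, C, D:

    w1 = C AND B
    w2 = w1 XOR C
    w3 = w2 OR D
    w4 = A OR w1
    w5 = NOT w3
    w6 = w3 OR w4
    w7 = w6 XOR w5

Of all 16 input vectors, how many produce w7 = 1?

w7 = w6 XOR w5 must be 1, so w6 and w5 differ.
Enumerating the 16 input combinations, 12 give w7 = 1 and 4 give w7 = 0.

12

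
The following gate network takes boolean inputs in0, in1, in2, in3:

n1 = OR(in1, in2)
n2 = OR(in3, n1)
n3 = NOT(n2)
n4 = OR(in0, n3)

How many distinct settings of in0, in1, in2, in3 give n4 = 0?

7

n4 = OR(in0, n3) must be 0, so both in0 = 0 and n3 = 0.
Enumerating the 16 input combinations, 7 give n4 = 0 and 9 give n4 = 1.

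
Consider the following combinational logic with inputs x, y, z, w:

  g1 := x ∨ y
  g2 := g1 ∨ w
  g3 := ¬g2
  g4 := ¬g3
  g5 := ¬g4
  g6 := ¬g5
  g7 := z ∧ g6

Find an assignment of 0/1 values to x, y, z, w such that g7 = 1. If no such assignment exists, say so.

g7 = z ∧ g6 must be 1, so both z = 1 and g6 = 1.
Check with x=1 y=1 z=1 w=0:
g1 = x ∨ y = 1 ∨ 1 = 1
g2 = g1 ∨ w = 1 ∨ 0 = 1
g3 = ¬g2 = ¬1 = 0
g4 = ¬g3 = ¬0 = 1
g5 = ¬g4 = ¬1 = 0
g6 = ¬g5 = ¬0 = 1
g7 = z ∧ g6 = 1 ∧ 1 = 1
So g7 = 1 as required.

x=1 y=1 z=1 w=0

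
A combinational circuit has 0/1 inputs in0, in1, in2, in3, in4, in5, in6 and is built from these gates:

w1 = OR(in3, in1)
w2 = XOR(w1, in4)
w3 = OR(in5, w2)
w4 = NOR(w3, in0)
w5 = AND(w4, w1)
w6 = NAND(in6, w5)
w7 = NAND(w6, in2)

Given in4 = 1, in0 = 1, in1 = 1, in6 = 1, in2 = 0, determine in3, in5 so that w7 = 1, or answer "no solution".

w7 = NAND(w6, in2) must be 1, so at least one of w6, in2 is 0.
Check with in4 = 1, in0 = 1, in1 = 1, in6 = 1, in2 = 0 and in3=1, in5=0:
w1 = OR(in3, in1) = OR(1, 1) = 1
w2 = XOR(w1, in4) = XOR(1, 1) = 0
w3 = OR(in5, w2) = OR(0, 0) = 0
w4 = NOR(w3, in0) = NOR(0, 1) = 0
w5 = AND(w4, w1) = AND(0, 1) = 0
w6 = NAND(in6, w5) = NAND(1, 0) = 1
w7 = NAND(w6, in2) = NAND(1, 0) = 1
So w7 = 1.

in3=1, in5=0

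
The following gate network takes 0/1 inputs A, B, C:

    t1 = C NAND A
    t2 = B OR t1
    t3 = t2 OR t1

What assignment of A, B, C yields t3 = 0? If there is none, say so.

Check with A=1, B=0, C=1:
t1 = C NAND A = 1 NAND 1 = 0
t2 = B OR t1 = 0 OR 0 = 0
t3 = t2 OR t1 = 0 OR 0 = 0
So t3 = 0 as required.

A=1, B=0, C=1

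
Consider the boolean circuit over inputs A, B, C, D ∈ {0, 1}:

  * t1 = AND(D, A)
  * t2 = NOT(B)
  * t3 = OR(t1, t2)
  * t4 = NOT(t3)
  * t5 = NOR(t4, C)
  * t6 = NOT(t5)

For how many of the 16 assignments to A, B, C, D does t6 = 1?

t6 = NOT(t5) must be 1, so t5 = 0.
Enumerating the 16 input combinations, 11 give t6 = 1 and 5 give t6 = 0.

11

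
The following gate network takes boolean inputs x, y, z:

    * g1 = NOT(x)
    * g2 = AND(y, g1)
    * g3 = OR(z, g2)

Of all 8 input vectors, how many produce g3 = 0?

g3 = OR(z, g2) must be 0, so both z = 0 and g2 = 0.
g2 = AND(y, g1) must be 0, so at least one of y, g1 is 0.
Satisfying assignments:
  x=0, y=0, z=0
  x=1, y=0, z=0
  x=1, y=1, z=0

3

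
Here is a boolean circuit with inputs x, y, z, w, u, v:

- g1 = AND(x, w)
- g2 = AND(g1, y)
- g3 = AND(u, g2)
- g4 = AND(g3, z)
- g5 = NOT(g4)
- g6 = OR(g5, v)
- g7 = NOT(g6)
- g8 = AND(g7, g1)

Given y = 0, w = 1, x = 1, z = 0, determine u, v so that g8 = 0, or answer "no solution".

Check with y = 0, w = 1, x = 1, z = 0 and u=0, v=0:
g1 = AND(x, w) = AND(1, 1) = 1
g2 = AND(g1, y) = AND(1, 0) = 0
g3 = AND(u, g2) = AND(0, 0) = 0
g4 = AND(g3, z) = AND(0, 0) = 0
g5 = NOT(g4) = NOT 0 = 1
g6 = OR(g5, v) = OR(1, 0) = 1
g7 = NOT(g6) = NOT 1 = 0
g8 = AND(g7, g1) = AND(0, 1) = 0
So g8 = 0.

u=0, v=0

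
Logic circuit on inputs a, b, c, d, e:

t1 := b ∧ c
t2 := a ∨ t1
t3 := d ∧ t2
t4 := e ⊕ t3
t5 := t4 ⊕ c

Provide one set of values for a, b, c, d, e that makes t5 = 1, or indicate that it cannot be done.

t5 = t4 ⊕ c must be 1, so t4 and c differ.
Check with a=0, b=0, c=1, d=1, e=0:
t1 = b ∧ c = 0 ∧ 1 = 0
t2 = a ∨ t1 = 0 ∨ 0 = 0
t3 = d ∧ t2 = 1 ∧ 0 = 0
t4 = e ⊕ t3 = 0 ⊕ 0 = 0
t5 = t4 ⊕ c = 0 ⊕ 1 = 1
So t5 = 1 as required.

a=0, b=0, c=1, d=1, e=0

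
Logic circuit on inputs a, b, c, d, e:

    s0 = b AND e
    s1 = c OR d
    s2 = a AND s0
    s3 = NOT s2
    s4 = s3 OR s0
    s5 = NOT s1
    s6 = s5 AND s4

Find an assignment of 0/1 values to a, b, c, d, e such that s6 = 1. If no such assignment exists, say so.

s6 = s5 AND s4 must be 1, so both s5 = 1 and s4 = 1.
Check with a=1, b=0, c=0, d=0, e=1:
s0 = b AND e = 0 AND 1 = 0
s1 = c OR d = 0 OR 0 = 0
s2 = a AND s0 = 1 AND 0 = 0
s3 = NOT s2 = NOT 0 = 1
s4 = s3 OR s0 = 1 OR 0 = 1
s5 = NOT s1 = NOT 0 = 1
s6 = s5 AND s4 = 1 AND 1 = 1
So s6 = 1 as required.

a=1, b=0, c=0, d=0, e=1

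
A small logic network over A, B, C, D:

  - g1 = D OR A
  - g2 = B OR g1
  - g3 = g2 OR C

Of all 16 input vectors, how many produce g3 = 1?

g3 = g2 OR C must be 1, so at least one of g2, C is 1.
Enumerating the 16 input combinations, 15 give g3 = 1 and 1 give g3 = 0.

15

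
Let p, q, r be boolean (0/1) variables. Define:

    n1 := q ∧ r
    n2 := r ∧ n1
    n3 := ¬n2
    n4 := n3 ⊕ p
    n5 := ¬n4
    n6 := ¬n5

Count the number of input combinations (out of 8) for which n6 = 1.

n6 = ¬n5 must be 1, so n5 = 0.
n5 = ¬n4 must be 0, so n4 = 1.
Satisfying assignments:
  p=0, q=0, r=0
  p=0, q=0, r=1
  p=0, q=1, r=0
  p=1, q=1, r=1

4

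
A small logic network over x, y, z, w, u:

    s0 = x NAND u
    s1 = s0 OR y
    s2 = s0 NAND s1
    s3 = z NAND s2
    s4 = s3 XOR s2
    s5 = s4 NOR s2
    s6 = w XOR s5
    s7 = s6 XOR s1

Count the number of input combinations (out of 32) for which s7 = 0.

s7 = s6 XOR s1 must be 0, so s6 and s1 are equal.
Enumerating the 32 input combinations, 16 give s7 = 0 and 16 give s7 = 1.

16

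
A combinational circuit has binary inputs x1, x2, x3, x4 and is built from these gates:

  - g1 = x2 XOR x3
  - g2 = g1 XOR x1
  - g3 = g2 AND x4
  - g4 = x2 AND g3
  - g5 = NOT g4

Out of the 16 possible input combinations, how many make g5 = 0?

g5 = NOT g4 must be 0, so g4 = 1.
Satisfying assignments:
  x1=0, x2=1, x3=0, x4=1
  x1=1, x2=1, x3=1, x4=1

2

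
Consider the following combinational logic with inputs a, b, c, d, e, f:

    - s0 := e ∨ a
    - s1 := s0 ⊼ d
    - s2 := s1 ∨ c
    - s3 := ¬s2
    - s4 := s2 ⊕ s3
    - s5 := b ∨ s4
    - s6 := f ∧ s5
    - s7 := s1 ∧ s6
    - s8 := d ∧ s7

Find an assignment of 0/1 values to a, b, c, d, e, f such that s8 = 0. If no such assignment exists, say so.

Check with a=1 b=1 c=0 d=0 e=0 f=0:
s0 = e ∨ a = 0 ∨ 1 = 1
s1 = s0 ⊼ d = 1 ⊼ 0 = 1
s2 = s1 ∨ c = 1 ∨ 0 = 1
s3 = ¬s2 = ¬1 = 0
s4 = s2 ⊕ s3 = 1 ⊕ 0 = 1
s5 = b ∨ s4 = 1 ∨ 1 = 1
s6 = f ∧ s5 = 0 ∧ 1 = 0
s7 = s1 ∧ s6 = 1 ∧ 0 = 0
s8 = d ∧ s7 = 0 ∧ 0 = 0
So s8 = 0 as required.

a=1 b=1 c=0 d=0 e=0 f=0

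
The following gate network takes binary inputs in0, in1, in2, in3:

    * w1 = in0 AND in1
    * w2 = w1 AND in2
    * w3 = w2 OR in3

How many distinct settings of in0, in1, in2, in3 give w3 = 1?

9

w3 = w2 OR in3 must be 1, so at least one of w2, in3 is 1.
Enumerating the 16 input combinations, 9 give w3 = 1 and 7 give w3 = 0.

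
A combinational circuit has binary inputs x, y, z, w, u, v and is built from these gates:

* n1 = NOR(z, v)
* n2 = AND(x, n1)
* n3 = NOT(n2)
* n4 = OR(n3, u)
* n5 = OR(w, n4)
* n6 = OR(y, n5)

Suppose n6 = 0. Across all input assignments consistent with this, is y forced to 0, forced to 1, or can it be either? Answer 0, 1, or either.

n6 = OR(y, n5) must be 0, so both y = 0 and n5 = 0.
n5 = OR(w, n4) must be 0, so both w = 0 and n4 = 0.
n4 = OR(n3, u) must be 0, so both n3 = 0 and u = 0.
Every assignment with n6 = 0 has y = 0; there are 1 such assignment(s).
  x=1, y=0, z=0, w=0, u=0, v=0

0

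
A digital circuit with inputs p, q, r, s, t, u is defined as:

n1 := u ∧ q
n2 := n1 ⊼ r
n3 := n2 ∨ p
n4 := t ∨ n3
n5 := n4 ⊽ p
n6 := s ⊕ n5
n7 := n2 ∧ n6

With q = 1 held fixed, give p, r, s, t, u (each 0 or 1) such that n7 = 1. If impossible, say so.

p=1, r=0, s=1, t=0, u=1

Check with q = 1 and p=1, r=0, s=1, t=0, u=1:
n1 = u ∧ q = 1 ∧ 1 = 1
n2 = n1 ⊼ r = 1 ⊼ 0 = 1
n3 = n2 ∨ p = 1 ∨ 1 = 1
n4 = t ∨ n3 = 0 ∨ 1 = 1
n5 = n4 ⊽ p = 1 ⊽ 1 = 0
n6 = s ⊕ n5 = 1 ⊕ 0 = 1
n7 = n2 ∧ n6 = 1 ∧ 1 = 1
So n7 = 1.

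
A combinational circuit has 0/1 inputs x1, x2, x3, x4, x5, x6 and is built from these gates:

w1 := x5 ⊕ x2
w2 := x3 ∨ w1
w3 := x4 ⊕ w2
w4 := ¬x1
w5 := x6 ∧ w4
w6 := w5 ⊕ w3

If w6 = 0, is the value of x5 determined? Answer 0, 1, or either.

Both values of x5 occur among assignments with w6 = 0:
  x5=0: x1=0, x2=0, x3=0, x4=0, x5=0, x6=0
  x5=1: x1=0, x2=0, x3=0, x4=0, x5=1, x6=1

either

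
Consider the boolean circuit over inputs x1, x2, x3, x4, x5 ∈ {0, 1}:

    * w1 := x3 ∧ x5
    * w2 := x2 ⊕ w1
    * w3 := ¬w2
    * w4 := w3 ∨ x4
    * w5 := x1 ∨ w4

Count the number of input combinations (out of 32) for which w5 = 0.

w5 = x1 ∨ w4 must be 0, so both x1 = 0 and w4 = 0.
w4 = w3 ∨ x4 must be 0, so both w3 = 0 and x4 = 0.
w3 = ¬w2 must be 0, so w2 = 1.
Satisfying assignments:
  x1=0, x2=0, x3=1, x4=0, x5=1
  x1=0, x2=1, x3=0, x4=0, x5=0
  x1=0, x2=1, x3=0, x4=0, x5=1
  x1=0, x2=1, x3=1, x4=0, x5=0

4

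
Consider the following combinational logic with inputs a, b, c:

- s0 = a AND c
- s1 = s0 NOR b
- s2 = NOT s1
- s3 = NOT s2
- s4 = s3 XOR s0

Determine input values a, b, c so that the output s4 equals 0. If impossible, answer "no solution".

a=0, b=1, c=0

s4 = s3 XOR s0 must be 0, so s3 and s0 are equal.
Check with a=0, b=1, c=0:
s0 = a AND c = 0 AND 0 = 0
s1 = s0 NOR b = 0 NOR 1 = 0
s2 = NOT s1 = NOT 0 = 1
s3 = NOT s2 = NOT 1 = 0
s4 = s3 XOR s0 = 0 XOR 0 = 0
So s4 = 0 as required.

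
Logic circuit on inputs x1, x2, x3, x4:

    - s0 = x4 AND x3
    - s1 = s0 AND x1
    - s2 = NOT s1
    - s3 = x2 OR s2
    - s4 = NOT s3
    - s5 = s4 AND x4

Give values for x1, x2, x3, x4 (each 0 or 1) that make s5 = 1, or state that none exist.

x1=1 x2=0 x3=1 x4=1

s5 = s4 AND x4 must be 1, so both s4 = 1 and x4 = 1.
s4 = NOT s3 must be 1, so s3 = 0.
Check with x1=1 x2=0 x3=1 x4=1:
s0 = x4 AND x3 = 1 AND 1 = 1
s1 = s0 AND x1 = 1 AND 1 = 1
s2 = NOT s1 = NOT 1 = 0
s3 = x2 OR s2 = 0 OR 0 = 0
s4 = NOT s3 = NOT 0 = 1
s5 = s4 AND x4 = 1 AND 1 = 1
So s5 = 1 as required.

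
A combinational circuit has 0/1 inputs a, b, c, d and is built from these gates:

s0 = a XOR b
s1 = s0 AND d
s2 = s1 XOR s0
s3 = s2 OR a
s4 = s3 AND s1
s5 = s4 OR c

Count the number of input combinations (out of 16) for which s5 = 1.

9

s5 = s4 OR c must be 1, so at least one of s4, c is 1.
Enumerating the 16 input combinations, 9 give s5 = 1 and 7 give s5 = 0.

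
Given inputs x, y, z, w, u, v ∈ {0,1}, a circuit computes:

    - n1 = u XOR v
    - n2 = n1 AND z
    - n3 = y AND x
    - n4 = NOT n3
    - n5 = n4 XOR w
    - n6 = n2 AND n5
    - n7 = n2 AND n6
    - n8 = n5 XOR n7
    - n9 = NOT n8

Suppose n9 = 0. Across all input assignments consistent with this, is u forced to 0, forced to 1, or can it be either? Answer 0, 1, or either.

Both values of u occur among assignments with n9 = 0:
  u=0: x=0, y=0, z=0, w=0, u=0, v=0
  u=1: x=0, y=0, z=0, w=0, u=1, v=0

either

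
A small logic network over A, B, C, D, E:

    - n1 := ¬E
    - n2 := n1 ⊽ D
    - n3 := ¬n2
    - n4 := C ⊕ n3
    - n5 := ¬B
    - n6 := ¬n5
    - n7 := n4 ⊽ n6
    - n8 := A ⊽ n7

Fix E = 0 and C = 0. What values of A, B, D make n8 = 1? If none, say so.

A=0, B=1, D=0

n8 = A ⊽ n7 must be 1, so both A = 0 and n7 = 0.
Check with E = 0 and C = 0 and A=0, B=1, D=0:
n1 = ¬E = ¬0 = 1
n2 = n1 ⊽ D = 1 ⊽ 0 = 0
n3 = ¬n2 = ¬0 = 1
n4 = C ⊕ n3 = 0 ⊕ 1 = 1
n5 = ¬B = ¬1 = 0
n6 = ¬n5 = ¬0 = 1
n7 = n4 ⊽ n6 = 1 ⊽ 1 = 0
n8 = A ⊽ n7 = 0 ⊽ 0 = 1
So n8 = 1.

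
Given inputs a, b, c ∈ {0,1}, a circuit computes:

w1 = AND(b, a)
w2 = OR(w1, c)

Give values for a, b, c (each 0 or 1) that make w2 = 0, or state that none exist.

a=1, b=0, c=0

Check with a=1, b=0, c=0:
w1 = AND(b, a) = AND(0, 1) = 0
w2 = OR(w1, c) = OR(0, 0) = 0
So w2 = 0 as required.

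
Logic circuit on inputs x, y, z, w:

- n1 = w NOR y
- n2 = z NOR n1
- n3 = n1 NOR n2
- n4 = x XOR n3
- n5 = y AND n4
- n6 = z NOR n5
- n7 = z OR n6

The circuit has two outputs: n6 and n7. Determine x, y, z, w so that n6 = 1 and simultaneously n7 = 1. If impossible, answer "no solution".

x=0, y=0, z=0, w=0

Check with x=0, y=0, z=0, w=0:
n1 = w NOR y = 0 NOR 0 = 1
n2 = z NOR n1 = 0 NOR 1 = 0
n3 = n1 NOR n2 = 1 NOR 0 = 0
n4 = x XOR n3 = 0 XOR 0 = 0
n5 = y AND n4 = 0 AND 0 = 0
n6 = z NOR n5 = 0 NOR 0 = 1
n7 = z OR n6 = 0 OR 1 = 1
So n6 = 1 and n7 = 1.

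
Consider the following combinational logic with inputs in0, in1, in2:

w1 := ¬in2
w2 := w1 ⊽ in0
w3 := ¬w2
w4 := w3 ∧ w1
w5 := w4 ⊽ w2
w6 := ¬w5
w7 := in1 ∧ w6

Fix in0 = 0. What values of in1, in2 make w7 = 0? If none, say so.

in1=0 in2=1

w7 = in1 ∧ w6 must be 0, so at least one of in1, w6 is 0.
Check with in0 = 0 and in1=0, in2=1:
w1 = ¬in2 = ¬1 = 0
w2 = w1 ⊽ in0 = 0 ⊽ 0 = 1
w3 = ¬w2 = ¬1 = 0
w4 = w3 ∧ w1 = 0 ∧ 0 = 0
w5 = w4 ⊽ w2 = 0 ⊽ 1 = 0
w6 = ¬w5 = ¬0 = 1
w7 = in1 ∧ w6 = 0 ∧ 1 = 0
So w7 = 0.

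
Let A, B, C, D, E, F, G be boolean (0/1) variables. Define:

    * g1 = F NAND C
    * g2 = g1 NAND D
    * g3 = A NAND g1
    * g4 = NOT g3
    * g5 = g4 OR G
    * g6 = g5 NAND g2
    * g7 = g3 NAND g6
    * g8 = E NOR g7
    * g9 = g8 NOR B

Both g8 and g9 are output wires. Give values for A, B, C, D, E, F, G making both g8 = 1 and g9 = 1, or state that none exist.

no solution exists

Across all 128 input combinations, none give both g8 = 1 and g9 = 1.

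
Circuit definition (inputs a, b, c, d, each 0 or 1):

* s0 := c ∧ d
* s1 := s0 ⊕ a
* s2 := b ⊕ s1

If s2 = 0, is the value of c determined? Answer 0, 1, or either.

either

Both values of c occur among assignments with s2 = 0:
  c=0: a=0, b=0, c=0, d=0
  c=1: a=0, b=0, c=1, d=0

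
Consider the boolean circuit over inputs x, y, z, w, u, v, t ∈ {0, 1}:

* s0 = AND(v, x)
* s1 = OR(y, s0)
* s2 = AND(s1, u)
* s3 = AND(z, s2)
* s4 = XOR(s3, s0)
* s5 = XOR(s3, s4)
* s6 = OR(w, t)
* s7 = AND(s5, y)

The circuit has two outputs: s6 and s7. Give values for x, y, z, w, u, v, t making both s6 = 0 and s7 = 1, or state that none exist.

x=1, y=1, z=1, w=0, u=1, v=1, t=0

Check with x=1, y=1, z=1, w=0, u=1, v=1, t=0:
s0 = AND(v, x) = AND(1, 1) = 1
s1 = OR(y, s0) = OR(1, 1) = 1
s2 = AND(s1, u) = AND(1, 1) = 1
s3 = AND(z, s2) = AND(1, 1) = 1
s4 = XOR(s3, s0) = XOR(1, 1) = 0
s5 = XOR(s3, s4) = XOR(1, 0) = 1
s6 = OR(w, t) = OR(0, 0) = 0
s7 = AND(s5, y) = AND(1, 1) = 1
So s6 = 0 and s7 = 1.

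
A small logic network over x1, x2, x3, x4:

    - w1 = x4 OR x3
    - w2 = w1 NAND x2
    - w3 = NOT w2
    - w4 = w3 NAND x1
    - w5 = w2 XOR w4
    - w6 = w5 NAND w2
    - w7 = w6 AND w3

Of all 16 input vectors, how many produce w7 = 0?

w7 = w6 AND w3 must be 0, so at least one of w6, w3 is 0.
Enumerating the 16 input combinations, 10 give w7 = 0 and 6 give w7 = 1.

10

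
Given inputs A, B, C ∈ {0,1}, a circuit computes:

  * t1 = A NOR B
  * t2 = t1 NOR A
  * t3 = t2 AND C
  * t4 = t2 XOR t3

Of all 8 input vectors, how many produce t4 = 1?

1

t4 = t2 XOR t3 must be 1, so t2 and t3 differ.
Satisfying assignments:
  A=0, B=1, C=0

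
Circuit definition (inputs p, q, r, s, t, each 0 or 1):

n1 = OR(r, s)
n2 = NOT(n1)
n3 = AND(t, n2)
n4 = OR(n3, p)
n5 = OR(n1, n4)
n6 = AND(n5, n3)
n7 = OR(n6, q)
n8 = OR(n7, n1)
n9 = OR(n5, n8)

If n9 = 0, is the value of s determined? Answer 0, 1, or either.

n9 = OR(n5, n8) must be 0, so both n5 = 0 and n8 = 0.
n5 = OR(n1, n4) must be 0, so both n1 = 0 and n4 = 0.
Every assignment with n9 = 0 has s = 0; there are 1 such assignment(s).
  p=0, q=0, r=0, s=0, t=0

0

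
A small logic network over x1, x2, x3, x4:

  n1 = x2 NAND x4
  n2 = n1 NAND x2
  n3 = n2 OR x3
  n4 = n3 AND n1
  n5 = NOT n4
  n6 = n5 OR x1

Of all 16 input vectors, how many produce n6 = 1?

11

n6 = n5 OR x1 must be 1, so at least one of n5, x1 is 1.
Enumerating the 16 input combinations, 11 give n6 = 1 and 5 give n6 = 0.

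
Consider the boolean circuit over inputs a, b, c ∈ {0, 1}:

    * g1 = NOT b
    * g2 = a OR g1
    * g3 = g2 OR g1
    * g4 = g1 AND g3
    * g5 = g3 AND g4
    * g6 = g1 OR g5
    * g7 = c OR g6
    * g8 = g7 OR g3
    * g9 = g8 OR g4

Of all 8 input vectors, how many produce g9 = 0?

1

g9 = g8 OR g4 must be 0, so both g8 = 0 and g4 = 0.
g8 = g7 OR g3 must be 0, so both g7 = 0 and g3 = 0.
Enumerating the 8 input combinations, 1 give g9 = 0 and 7 give g9 = 1.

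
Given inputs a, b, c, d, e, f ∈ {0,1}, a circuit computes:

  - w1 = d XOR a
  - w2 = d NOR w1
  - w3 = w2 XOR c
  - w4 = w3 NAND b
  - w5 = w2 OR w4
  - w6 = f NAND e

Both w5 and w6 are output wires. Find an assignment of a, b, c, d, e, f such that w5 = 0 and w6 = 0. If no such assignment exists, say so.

Check with a=1, b=1, c=1, d=0, e=1, f=1:
w1 = d XOR a = 0 XOR 1 = 1
w2 = d NOR w1 = 0 NOR 1 = 0
w3 = w2 XOR c = 0 XOR 1 = 1
w4 = w3 NAND b = 1 NAND 1 = 0
w5 = w2 OR w4 = 0 OR 0 = 0
w6 = f NAND e = 1 NAND 1 = 0
So w5 = 0 and w6 = 0.

a=1, b=1, c=1, d=0, e=1, f=1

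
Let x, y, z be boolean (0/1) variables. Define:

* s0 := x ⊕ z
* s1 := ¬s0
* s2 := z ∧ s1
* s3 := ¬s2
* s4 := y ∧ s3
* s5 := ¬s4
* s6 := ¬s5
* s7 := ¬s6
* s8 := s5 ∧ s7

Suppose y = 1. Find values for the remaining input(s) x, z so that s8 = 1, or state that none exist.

Check with y = 1 and x=1, z=1:
s0 = x ⊕ z = 1 ⊕ 1 = 0
s1 = ¬s0 = ¬0 = 1
s2 = z ∧ s1 = 1 ∧ 1 = 1
s3 = ¬s2 = ¬1 = 0
s4 = y ∧ s3 = 1 ∧ 0 = 0
s5 = ¬s4 = ¬0 = 1
s6 = ¬s5 = ¬1 = 0
s7 = ¬s6 = ¬0 = 1
s8 = s5 ∧ s7 = 1 ∧ 1 = 1
So s8 = 1.

x=1, z=1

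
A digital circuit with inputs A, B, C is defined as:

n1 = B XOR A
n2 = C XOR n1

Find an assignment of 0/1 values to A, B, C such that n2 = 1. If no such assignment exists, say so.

n2 = C XOR n1 must be 1, so C and n1 differ.
Check with A=0 B=0 C=1:
n1 = B XOR A = 0 XOR 0 = 0
n2 = C XOR n1 = 1 XOR 0 = 1
So n2 = 1 as required.

A=0 B=0 C=1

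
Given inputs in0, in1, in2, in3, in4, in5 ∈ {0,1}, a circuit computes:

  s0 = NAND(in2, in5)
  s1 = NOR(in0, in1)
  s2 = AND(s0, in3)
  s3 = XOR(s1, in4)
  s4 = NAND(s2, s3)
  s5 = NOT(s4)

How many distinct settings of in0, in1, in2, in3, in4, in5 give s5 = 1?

s5 = NOT(s4) must be 1, so s4 = 0.
s4 = NAND(s2, s3) must be 0, so both s2 = 1 and s3 = 1.
s2 = AND(s0, in3) must be 1, so both s0 = 1 and in3 = 1.
Enumerating the 64 input combinations, 12 give s5 = 1 and 52 give s5 = 0.

12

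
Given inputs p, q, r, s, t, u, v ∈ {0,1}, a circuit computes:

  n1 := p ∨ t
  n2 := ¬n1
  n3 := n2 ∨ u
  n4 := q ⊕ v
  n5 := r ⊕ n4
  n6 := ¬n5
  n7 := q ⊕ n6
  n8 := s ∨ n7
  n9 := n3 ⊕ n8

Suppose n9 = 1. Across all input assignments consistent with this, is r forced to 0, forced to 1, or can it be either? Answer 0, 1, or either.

either

Both values of r occur among assignments with n9 = 1:
  r=0: p=0, q=0, r=0, s=0, t=0, u=0, v=1
  r=1: p=0, q=0, r=1, s=0, t=0, u=0, v=0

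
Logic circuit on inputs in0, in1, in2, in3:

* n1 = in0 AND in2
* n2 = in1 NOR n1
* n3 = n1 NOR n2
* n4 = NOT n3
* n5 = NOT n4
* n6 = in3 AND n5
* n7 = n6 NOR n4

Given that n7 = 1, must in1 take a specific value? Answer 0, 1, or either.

1

n7 = n6 NOR n4 must be 1, so both n6 = 0 and n4 = 0.
n6 = in3 AND n5 must be 0, so at least one of in3, n5 is 0.
n4 = NOT n3 must be 0, so n3 = 1.
Every assignment with n7 = 1 has in1 = 1; there are 3 such assignment(s).
  in0=0, in1=1, in2=0, in3=0
  in0=0, in1=1, in2=1, in3=0
  in0=1, in1=1, in2=0, in3=0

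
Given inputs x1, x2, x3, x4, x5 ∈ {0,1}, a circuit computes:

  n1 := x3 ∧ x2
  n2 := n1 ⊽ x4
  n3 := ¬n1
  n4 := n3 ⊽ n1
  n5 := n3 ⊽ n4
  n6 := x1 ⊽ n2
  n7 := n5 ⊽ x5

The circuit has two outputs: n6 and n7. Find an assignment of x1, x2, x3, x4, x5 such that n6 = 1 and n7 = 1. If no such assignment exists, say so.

Check with x1=0 x2=0 x3=1 x4=1 x5=0:
n1 = x3 ∧ x2 = 1 ∧ 0 = 0
n2 = n1 ⊽ x4 = 0 ⊽ 1 = 0
n3 = ¬n1 = ¬0 = 1
n4 = n3 ⊽ n1 = 1 ⊽ 0 = 0
n5 = n3 ⊽ n4 = 1 ⊽ 0 = 0
n6 = x1 ⊽ n2 = 0 ⊽ 0 = 1
n7 = n5 ⊽ x5 = 0 ⊽ 0 = 1
So n6 = 1 and n7 = 1.

x1=0 x2=0 x3=1 x4=1 x5=0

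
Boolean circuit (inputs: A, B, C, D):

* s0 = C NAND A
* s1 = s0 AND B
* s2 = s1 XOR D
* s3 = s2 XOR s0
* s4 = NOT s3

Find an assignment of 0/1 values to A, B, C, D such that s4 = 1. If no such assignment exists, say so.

A=1 B=1 C=0 D=0

Check with A=1 B=1 C=0 D=0:
s0 = C NAND A = 0 NAND 1 = 1
s1 = s0 AND B = 1 AND 1 = 1
s2 = s1 XOR D = 1 XOR 0 = 1
s3 = s2 XOR s0 = 1 XOR 1 = 0
s4 = NOT s3 = NOT 0 = 1
So s4 = 1 as required.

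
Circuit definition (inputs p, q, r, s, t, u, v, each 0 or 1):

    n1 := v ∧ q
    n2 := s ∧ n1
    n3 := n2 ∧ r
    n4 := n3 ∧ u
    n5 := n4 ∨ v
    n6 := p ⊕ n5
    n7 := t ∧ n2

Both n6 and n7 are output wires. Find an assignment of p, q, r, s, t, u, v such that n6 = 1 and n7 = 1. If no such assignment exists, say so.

p=0 q=1 r=0 s=1 t=1 u=1 v=1

Check with p=0 q=1 r=0 s=1 t=1 u=1 v=1:
n1 = v ∧ q = 1 ∧ 1 = 1
n2 = s ∧ n1 = 1 ∧ 1 = 1
n3 = n2 ∧ r = 1 ∧ 0 = 0
n4 = n3 ∧ u = 0 ∧ 1 = 0
n5 = n4 ∨ v = 0 ∨ 1 = 1
n6 = p ⊕ n5 = 0 ⊕ 1 = 1
n7 = t ∧ n2 = 1 ∧ 1 = 1
So n6 = 1 and n7 = 1.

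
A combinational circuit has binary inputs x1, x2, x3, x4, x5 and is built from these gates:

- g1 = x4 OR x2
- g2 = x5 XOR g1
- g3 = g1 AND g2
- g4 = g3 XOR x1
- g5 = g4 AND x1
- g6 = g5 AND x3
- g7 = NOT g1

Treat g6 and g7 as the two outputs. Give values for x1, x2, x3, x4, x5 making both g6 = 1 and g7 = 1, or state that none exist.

Check with x1=1, x2=0, x3=1, x4=0, x5=0:
g1 = x4 OR x2 = 0 OR 0 = 0
g2 = x5 XOR g1 = 0 XOR 0 = 0
g3 = g1 AND g2 = 0 AND 0 = 0
g4 = g3 XOR x1 = 0 XOR 1 = 1
g5 = g4 AND x1 = 1 AND 1 = 1
g6 = g5 AND x3 = 1 AND 1 = 1
g7 = NOT g1 = NOT 0 = 1
So g6 = 1 and g7 = 1.

x1=1, x2=0, x3=1, x4=0, x5=0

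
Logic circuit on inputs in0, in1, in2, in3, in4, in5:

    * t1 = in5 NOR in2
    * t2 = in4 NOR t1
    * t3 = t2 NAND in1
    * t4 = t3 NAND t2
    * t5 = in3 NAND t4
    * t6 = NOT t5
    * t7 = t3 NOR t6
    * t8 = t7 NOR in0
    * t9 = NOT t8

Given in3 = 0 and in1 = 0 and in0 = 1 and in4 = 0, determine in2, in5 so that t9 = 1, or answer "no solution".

in2=1, in5=0

Check with in3 = 0 and in1 = 0 and in0 = 1 and in4 = 0 and in2=1, in5=0:
t1 = in5 NOR in2 = 0 NOR 1 = 0
t2 = in4 NOR t1 = 0 NOR 0 = 1
t3 = t2 NAND in1 = 1 NAND 0 = 1
t4 = t3 NAND t2 = 1 NAND 1 = 0
t5 = in3 NAND t4 = 0 NAND 0 = 1
t6 = NOT t5 = NOT 1 = 0
t7 = t3 NOR t6 = 1 NOR 0 = 0
t8 = t7 NOR in0 = 0 NOR 1 = 0
t9 = NOT t8 = NOT 0 = 1
So t9 = 1.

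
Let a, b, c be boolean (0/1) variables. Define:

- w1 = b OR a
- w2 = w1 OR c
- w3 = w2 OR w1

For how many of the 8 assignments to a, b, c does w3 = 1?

w3 = w2 OR w1 must be 1, so at least one of w2, w1 is 1.
Enumerating the 8 input combinations, 7 give w3 = 1 and 1 give w3 = 0.

7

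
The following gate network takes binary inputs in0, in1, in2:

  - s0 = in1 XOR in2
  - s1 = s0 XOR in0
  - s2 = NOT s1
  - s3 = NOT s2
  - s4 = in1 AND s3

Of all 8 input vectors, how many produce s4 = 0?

s4 = in1 AND s3 must be 0, so at least one of in1, s3 is 0.
Enumerating the 8 input combinations, 6 give s4 = 0 and 2 give s4 = 1.

6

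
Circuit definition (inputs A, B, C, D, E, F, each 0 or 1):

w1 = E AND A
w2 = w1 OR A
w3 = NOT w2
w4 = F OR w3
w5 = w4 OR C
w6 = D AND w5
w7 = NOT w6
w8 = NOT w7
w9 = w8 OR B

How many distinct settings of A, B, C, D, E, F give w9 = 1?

w9 = w8 OR B must be 1, so at least one of w8, B is 1.
Enumerating the 64 input combinations, 46 give w9 = 1 and 18 give w9 = 0.

46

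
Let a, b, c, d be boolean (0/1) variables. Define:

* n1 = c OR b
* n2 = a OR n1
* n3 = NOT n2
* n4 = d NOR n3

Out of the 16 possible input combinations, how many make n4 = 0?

n4 = d NOR n3 must be 0, so at least one of d, n3 is 1.
Enumerating the 16 input combinations, 9 give n4 = 0 and 7 give n4 = 1.

9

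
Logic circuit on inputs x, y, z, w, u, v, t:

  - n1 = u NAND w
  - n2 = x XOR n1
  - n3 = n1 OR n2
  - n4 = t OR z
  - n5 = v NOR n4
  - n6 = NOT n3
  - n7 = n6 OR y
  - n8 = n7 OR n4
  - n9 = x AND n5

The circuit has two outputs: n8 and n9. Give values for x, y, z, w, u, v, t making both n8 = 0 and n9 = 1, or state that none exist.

Check with x=1, y=0, z=0, w=0, u=1, v=0, t=0:
n1 = u NAND w = 1 NAND 0 = 1
n2 = x XOR n1 = 1 XOR 1 = 0
n3 = n1 OR n2 = 1 OR 0 = 1
n4 = t OR z = 0 OR 0 = 0
n5 = v NOR n4 = 0 NOR 0 = 1
n6 = NOT n3 = NOT 1 = 0
n7 = n6 OR y = 0 OR 0 = 0
n8 = n7 OR n4 = 0 OR 0 = 0
n9 = x AND n5 = 1 AND 1 = 1
So n8 = 0 and n9 = 1.

x=1, y=0, z=0, w=0, u=1, v=0, t=0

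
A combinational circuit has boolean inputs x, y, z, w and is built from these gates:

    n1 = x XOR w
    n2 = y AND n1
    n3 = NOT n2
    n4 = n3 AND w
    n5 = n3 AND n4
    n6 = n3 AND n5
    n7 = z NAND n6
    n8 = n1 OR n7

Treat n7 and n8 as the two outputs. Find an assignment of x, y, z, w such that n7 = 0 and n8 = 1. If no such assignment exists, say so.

x=0, y=0, z=1, w=1

Check with x=0, y=0, z=1, w=1:
n1 = x XOR w = 0 XOR 1 = 1
n2 = y AND n1 = 0 AND 1 = 0
n3 = NOT n2 = NOT 0 = 1
n4 = n3 AND w = 1 AND 1 = 1
n5 = n3 AND n4 = 1 AND 1 = 1
n6 = n3 AND n5 = 1 AND 1 = 1
n7 = z NAND n6 = 1 NAND 1 = 0
n8 = n1 OR n7 = 1 OR 0 = 1
So n7 = 0 and n8 = 1.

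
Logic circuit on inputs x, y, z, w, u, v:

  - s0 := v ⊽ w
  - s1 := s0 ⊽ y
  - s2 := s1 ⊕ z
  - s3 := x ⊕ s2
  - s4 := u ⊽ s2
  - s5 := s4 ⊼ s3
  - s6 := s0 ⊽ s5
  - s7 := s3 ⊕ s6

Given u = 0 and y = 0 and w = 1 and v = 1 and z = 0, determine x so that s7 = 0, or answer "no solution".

Check with u = 0 and y = 0 and w = 1 and v = 1 and z = 0 and x=1:
s0 = v ⊽ w = 1 ⊽ 1 = 0
s1 = s0 ⊽ y = 0 ⊽ 0 = 1
s2 = s1 ⊕ z = 1 ⊕ 0 = 1
s3 = x ⊕ s2 = 1 ⊕ 1 = 0
s4 = u ⊽ s2 = 0 ⊽ 1 = 0
s5 = s4 ⊼ s3 = 0 ⊼ 0 = 1
s6 = s0 ⊽ s5 = 0 ⊽ 1 = 0
s7 = s3 ⊕ s6 = 0 ⊕ 0 = 0
So s7 = 0.

x=1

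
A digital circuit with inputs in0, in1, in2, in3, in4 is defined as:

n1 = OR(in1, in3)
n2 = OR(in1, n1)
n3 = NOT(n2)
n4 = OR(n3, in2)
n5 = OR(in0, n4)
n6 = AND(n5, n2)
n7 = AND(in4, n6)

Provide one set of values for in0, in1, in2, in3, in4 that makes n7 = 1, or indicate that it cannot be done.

in0=0, in1=1, in2=1, in3=0, in4=1

Check with in0=0, in1=1, in2=1, in3=0, in4=1:
n1 = OR(in1, in3) = OR(1, 0) = 1
n2 = OR(in1, n1) = OR(1, 1) = 1
n3 = NOT(n2) = NOT 1 = 0
n4 = OR(n3, in2) = OR(0, 1) = 1
n5 = OR(in0, n4) = OR(0, 1) = 1
n6 = AND(n5, n2) = AND(1, 1) = 1
n7 = AND(in4, n6) = AND(1, 1) = 1
So n7 = 1 as required.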